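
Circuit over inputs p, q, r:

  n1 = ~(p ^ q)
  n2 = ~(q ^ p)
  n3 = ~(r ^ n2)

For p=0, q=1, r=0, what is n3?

1

n2 = ~(1 ^ 0) = 0
n3 = ~(0 ^ 0) = 1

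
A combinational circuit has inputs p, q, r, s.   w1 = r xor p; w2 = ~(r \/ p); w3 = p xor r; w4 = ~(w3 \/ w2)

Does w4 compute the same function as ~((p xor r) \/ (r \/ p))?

No

w2 = ~(r \/ p)
w3 = p xor r
w4 = ~(w3 \/ w2) = ~((p xor r) \/ (~(r \/ p)))
At p=0, q=0, r=0, s=0: circuit gives 0, formula gives 1.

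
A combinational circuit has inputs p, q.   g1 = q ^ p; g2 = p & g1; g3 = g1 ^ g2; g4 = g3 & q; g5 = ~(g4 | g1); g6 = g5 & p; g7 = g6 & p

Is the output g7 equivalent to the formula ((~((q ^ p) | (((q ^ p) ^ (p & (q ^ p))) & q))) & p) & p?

g1 = q ^ p
g2 = p & g1 = p & (q ^ p)
g3 = g1 ^ g2 = (q ^ p) ^ (p & (q ^ p))
g4 = g3 & q = ((q ^ p) ^ (p & (q ^ p))) & q
g5 = ~(g4 | g1) = ~((((q ^ p) ^ (p & (q ^ p))) & q) | (q ^ p))
g6 = g5 & p = (~((((q ^ p) ^ (p & (q ^ p))) & q) | (q ^ p))) & p
g7 = g6 & p = ((~((((q ^ p) ^ (p & (q ^ p))) & q) | (q ^ p))) & p) & p
At p=0, q=0: circuit gives 0, formula gives 0.
At p=1, q=1: circuit gives 1, formula gives 1.
Agrees on all 4 inputs.

Yes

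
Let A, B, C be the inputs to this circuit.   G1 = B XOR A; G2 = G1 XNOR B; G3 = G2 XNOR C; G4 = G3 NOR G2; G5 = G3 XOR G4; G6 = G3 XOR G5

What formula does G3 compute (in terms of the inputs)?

((B XOR A) XNOR B) XNOR C

G1 = B XOR A
G2 = G1 XNOR B = (B XOR A) XNOR B
G3 = G2 XNOR C = ((B XOR A) XNOR B) XNOR C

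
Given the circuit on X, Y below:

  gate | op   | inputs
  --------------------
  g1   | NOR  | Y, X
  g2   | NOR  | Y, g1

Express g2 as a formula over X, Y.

g1 = Y NOR X
g2 = Y NOR g1 = Y NOR (Y NOR X)

Y NOR (Y NOR X)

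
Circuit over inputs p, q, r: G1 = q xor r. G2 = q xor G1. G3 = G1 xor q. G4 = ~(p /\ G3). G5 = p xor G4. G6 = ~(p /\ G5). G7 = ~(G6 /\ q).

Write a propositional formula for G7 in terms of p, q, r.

~((~(p /\ (p xor (~(p /\ ((q xor r) xor q)))))) /\ q)

G1 = q xor r
G3 = G1 xor q = (q xor r) xor q
G4 = ~(p /\ G3) = ~(p /\ ((q xor r) xor q))
G5 = p xor G4 = p xor (~(p /\ ((q xor r) xor q)))
G6 = ~(p /\ G5) = ~(p /\ (p xor (~(p /\ ((q xor r) xor q)))))
G7 = ~(G6 /\ q) = ~((~(p /\ (p xor (~(p /\ ((q xor r) xor q)))))) /\ q)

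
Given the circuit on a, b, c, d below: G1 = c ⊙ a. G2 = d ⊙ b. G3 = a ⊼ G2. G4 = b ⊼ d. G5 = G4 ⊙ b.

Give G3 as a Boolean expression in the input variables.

a ⊼ (d ⊙ b)

G2 = d ⊙ b
G3 = a ⊼ G2 = a ⊼ (d ⊙ b)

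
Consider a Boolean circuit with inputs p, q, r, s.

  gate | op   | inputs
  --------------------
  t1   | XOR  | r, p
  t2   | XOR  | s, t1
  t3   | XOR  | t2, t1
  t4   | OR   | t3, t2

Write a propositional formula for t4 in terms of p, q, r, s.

((s XOR (r XOR p)) XOR (r XOR p)) OR (s XOR (r XOR p))

t1 = r XOR p
t2 = s XOR t1 = s XOR (r XOR p)
t3 = t2 XOR t1 = (s XOR (r XOR p)) XOR (r XOR p)
t4 = t3 OR t2 = ((s XOR (r XOR p)) XOR (r XOR p)) OR (s XOR (r XOR p))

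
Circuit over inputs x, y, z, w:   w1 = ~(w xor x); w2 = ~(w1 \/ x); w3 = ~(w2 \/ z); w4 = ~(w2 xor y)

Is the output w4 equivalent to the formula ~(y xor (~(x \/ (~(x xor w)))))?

w1 = ~(w xor x)
w2 = ~(w1 \/ x) = ~((~(w xor x)) \/ x)
w4 = ~(w2 xor y) = ~((~((~(w xor x)) \/ x)) xor y)
At x=0, y=0, z=0, w=1: circuit gives 0, formula gives 0.
At x=0, y=0, z=0, w=0: circuit gives 1, formula gives 1.
Agrees on all 16 inputs.

Yes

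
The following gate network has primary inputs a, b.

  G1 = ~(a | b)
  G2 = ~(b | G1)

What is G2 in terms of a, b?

G1 = ~(a | b)
G2 = ~(b | G1) = ~(b | (~(a | b)))

~(b | (~(a | b)))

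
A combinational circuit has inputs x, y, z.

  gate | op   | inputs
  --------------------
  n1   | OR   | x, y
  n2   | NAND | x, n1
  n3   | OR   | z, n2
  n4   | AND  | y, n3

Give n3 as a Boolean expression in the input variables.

z OR (x NAND (x OR y))

n1 = x OR y
n2 = x NAND n1 = x NAND (x OR y)
n3 = z OR n2 = z OR (x NAND (x OR y))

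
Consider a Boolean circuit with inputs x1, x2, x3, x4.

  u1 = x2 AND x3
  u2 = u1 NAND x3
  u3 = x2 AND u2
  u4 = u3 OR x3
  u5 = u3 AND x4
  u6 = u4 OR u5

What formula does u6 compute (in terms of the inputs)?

u1 = x2 AND x3
u2 = u1 NAND x3 = (x2 AND x3) NAND x3
u3 = x2 AND u2 = x2 AND ((x2 AND x3) NAND x3)
u4 = u3 OR x3 = (x2 AND ((x2 AND x3) NAND x3)) OR x3
u5 = u3 AND x4 = (x2 AND ((x2 AND x3) NAND x3)) AND x4
u6 = u4 OR u5 = ((x2 AND ((x2 AND x3) NAND x3)) OR x3) OR ((x2 AND ((x2 AND x3) NAND x3)) AND x4)

((x2 AND ((x2 AND x3) NAND x3)) OR x3) OR ((x2 AND ((x2 AND x3) NAND x3)) AND x4)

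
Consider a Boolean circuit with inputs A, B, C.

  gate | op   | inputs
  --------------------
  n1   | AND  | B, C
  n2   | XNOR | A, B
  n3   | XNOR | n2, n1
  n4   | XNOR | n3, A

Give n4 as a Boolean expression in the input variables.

((A XNOR B) XNOR (B AND C)) XNOR A

n1 = B AND C
n2 = A XNOR B
n3 = n2 XNOR n1 = (A XNOR B) XNOR (B AND C)
n4 = n3 XNOR A = ((A XNOR B) XNOR (B AND C)) XNOR A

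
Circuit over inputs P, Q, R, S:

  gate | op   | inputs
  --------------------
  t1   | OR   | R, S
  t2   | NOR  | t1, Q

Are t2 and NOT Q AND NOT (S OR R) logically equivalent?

t1 = R OR S
t2 = t1 NOR Q = (R OR S) NOR Q
At P=0, Q=0, R=0, S=1: circuit gives 0, formula gives 0.
At P=0, Q=0, R=0, S=0: circuit gives 1, formula gives 1.
Agrees on all 16 inputs.

Yes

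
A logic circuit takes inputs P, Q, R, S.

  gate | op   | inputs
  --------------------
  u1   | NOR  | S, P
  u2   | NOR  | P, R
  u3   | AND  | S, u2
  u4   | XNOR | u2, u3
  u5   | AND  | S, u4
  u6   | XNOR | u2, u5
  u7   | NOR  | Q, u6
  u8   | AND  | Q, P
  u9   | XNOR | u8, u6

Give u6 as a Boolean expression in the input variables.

(P NOR R) XNOR (S AND ((P NOR R) XNOR (S AND (P NOR R))))

u2 = P NOR R
u3 = S AND u2 = S AND (P NOR R)
u4 = u2 XNOR u3 = (P NOR R) XNOR (S AND (P NOR R))
u5 = S AND u4 = S AND ((P NOR R) XNOR (S AND (P NOR R)))
u6 = u2 XNOR u5 = (P NOR R) XNOR (S AND ((P NOR R) XNOR (S AND (P NOR R))))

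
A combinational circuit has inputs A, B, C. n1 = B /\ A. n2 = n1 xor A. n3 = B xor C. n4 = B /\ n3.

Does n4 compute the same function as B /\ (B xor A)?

n3 = B xor C
n4 = B /\ n3 = B /\ (B xor C)
At A=0, B=1, C=1: circuit gives 0, formula gives 1.

No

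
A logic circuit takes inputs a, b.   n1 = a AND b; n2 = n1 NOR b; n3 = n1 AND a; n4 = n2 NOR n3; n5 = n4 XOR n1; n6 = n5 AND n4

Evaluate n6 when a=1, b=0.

n1 = 1 AND 0 = 0
n2 = 0 NOR 0 = 1
n3 = 0 AND 1 = 0
n4 = 1 NOR 0 = 0
n5 = 0 XOR 0 = 0
n6 = 0 AND 0 = 0

0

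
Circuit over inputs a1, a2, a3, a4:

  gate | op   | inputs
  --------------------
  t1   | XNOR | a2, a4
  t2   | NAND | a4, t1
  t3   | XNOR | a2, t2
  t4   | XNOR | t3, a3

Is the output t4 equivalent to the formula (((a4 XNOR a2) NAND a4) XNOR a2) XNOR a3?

Yes

t1 = a2 XNOR a4
t2 = a4 NAND t1 = a4 NAND (a2 XNOR a4)
t3 = a2 XNOR t2 = a2 XNOR (a4 NAND (a2 XNOR a4))
t4 = t3 XNOR a3 = (a2 XNOR (a4 NAND (a2 XNOR a4))) XNOR a3
At a1=0, a2=0, a3=1, a4=0: circuit gives 0, formula gives 0.
At a1=0, a2=0, a3=0, a4=0: circuit gives 1, formula gives 1.
Agrees on all 16 inputs.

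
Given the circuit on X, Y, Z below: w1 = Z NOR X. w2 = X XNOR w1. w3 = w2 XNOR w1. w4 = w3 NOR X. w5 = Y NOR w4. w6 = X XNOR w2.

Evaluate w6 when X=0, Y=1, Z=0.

1

w1 = 0 NOR 0 = 1
w2 = 0 XNOR 1 = 0
w6 = 0 XNOR 0 = 1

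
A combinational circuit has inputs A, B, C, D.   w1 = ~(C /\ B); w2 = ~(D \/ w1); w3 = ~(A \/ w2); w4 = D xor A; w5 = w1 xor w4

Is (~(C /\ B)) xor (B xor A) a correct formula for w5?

No

w1 = ~(C /\ B)
w4 = D xor A
w5 = w1 xor w4 = (~(C /\ B)) xor (D xor A)
At A=0, B=0, C=0, D=1: circuit gives 0, formula gives 1.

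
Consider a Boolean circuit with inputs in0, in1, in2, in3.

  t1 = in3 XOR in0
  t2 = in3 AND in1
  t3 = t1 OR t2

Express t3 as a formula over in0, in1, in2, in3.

t1 = in3 XOR in0
t2 = in3 AND in1
t3 = t1 OR t2 = (in3 XOR in0) OR (in3 AND in1)

(in3 XOR in0) OR (in3 AND in1)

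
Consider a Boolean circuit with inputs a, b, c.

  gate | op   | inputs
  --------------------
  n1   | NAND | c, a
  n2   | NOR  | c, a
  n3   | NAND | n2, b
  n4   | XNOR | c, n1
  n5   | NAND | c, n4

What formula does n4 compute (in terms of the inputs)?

n1 = c NAND a
n4 = c XNOR n1 = c XNOR (c NAND a)

c XNOR (c NAND a)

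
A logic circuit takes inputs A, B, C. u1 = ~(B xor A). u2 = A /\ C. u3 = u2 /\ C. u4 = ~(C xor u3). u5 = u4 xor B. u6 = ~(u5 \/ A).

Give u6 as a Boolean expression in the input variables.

~(((~(C xor ((A /\ C) /\ C))) xor B) \/ A)

u2 = A /\ C
u3 = u2 /\ C = (A /\ C) /\ C
u4 = ~(C xor u3) = ~(C xor ((A /\ C) /\ C))
u5 = u4 xor B = (~(C xor ((A /\ C) /\ C))) xor B
u6 = ~(u5 \/ A) = ~(((~(C xor ((A /\ C) /\ C))) xor B) \/ A)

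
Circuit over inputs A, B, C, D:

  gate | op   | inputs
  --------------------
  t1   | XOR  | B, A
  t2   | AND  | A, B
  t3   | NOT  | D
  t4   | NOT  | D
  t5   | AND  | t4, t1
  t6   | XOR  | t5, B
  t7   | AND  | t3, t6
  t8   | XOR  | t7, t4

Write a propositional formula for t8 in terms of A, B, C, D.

(NOT D AND ((NOT D AND (B XOR A)) XOR B)) XOR NOT D

t1 = B XOR A
t3 = NOT D
t4 = NOT D
t5 = t4 AND t1 = NOT D AND (B XOR A)
t6 = t5 XOR B = (NOT D AND (B XOR A)) XOR B
t7 = t3 AND t6 = NOT D AND ((NOT D AND (B XOR A)) XOR B)
t8 = t7 XOR t4 = (NOT D AND ((NOT D AND (B XOR A)) XOR B)) XOR NOT D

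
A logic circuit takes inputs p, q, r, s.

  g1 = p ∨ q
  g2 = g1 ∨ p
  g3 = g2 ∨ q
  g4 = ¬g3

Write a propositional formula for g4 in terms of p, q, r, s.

¬(((p ∨ q) ∨ p) ∨ q)

g1 = p ∨ q
g2 = g1 ∨ p = (p ∨ q) ∨ p
g3 = g2 ∨ q = ((p ∨ q) ∨ p) ∨ q
g4 = ¬g3 = ¬(((p ∨ q) ∨ p) ∨ q)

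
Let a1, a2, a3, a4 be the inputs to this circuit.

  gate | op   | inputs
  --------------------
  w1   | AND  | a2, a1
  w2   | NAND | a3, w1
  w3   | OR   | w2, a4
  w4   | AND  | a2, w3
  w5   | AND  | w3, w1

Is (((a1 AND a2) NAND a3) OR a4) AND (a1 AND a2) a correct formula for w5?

w1 = a2 AND a1
w2 = a3 NAND w1 = a3 NAND (a2 AND a1)
w3 = w2 OR a4 = (a3 NAND (a2 AND a1)) OR a4
w5 = w3 AND w1 = ((a3 NAND (a2 AND a1)) OR a4) AND (a2 AND a1)
At a1=0, a2=0, a3=0, a4=0: circuit gives 0, formula gives 0.
At a1=1, a2=1, a3=0, a4=0: circuit gives 1, formula gives 1.
Agrees on all 16 inputs.

Yes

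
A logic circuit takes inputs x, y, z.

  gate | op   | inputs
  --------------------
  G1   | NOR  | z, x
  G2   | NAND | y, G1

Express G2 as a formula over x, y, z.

y NAND (z NOR x)

G1 = z NOR x
G2 = y NAND G1 = y NAND (z NOR x)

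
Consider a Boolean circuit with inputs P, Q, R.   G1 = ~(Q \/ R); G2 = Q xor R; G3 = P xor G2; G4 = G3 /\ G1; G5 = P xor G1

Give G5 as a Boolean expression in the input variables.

G1 = ~(Q \/ R)
G5 = P xor G1 = P xor (~(Q \/ R))

P xor (~(Q \/ R))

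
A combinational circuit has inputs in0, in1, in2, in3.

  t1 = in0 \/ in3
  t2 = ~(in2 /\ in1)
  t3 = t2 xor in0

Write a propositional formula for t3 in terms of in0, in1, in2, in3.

(~(in2 /\ in1)) xor in0

t2 = ~(in2 /\ in1)
t3 = t2 xor in0 = (~(in2 /\ in1)) xor in0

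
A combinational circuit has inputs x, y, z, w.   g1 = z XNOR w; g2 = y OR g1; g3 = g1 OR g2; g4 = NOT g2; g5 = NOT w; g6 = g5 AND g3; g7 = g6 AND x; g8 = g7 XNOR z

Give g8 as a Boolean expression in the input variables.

g1 = z XNOR w
g2 = y OR g1 = y OR (z XNOR w)
g3 = g1 OR g2 = (z XNOR w) OR (y OR (z XNOR w))
g5 = NOT w
g6 = g5 AND g3 = NOT w AND ((z XNOR w) OR (y OR (z XNOR w)))
g7 = g6 AND x = (NOT w AND ((z XNOR w) OR (y OR (z XNOR w)))) AND x
g8 = g7 XNOR z = ((NOT w AND ((z XNOR w) OR (y OR (z XNOR w)))) AND x) XNOR z

((NOT w AND ((z XNOR w) OR (y OR (z XNOR w)))) AND x) XNOR z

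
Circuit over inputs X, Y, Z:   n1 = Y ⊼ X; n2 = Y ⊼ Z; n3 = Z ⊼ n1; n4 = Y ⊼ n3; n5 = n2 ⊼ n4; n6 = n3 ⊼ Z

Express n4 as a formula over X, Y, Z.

n1 = Y ⊼ X
n3 = Z ⊼ n1 = Z ⊼ (Y ⊼ X)
n4 = Y ⊼ n3 = Y ⊼ (Z ⊼ (Y ⊼ X))

Y ⊼ (Z ⊼ (Y ⊼ X))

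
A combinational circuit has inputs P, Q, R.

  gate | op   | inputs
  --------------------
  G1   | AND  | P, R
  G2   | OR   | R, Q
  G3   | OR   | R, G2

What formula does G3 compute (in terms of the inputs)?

G2 = R OR Q
G3 = R OR G2 = R OR (R OR Q)

R OR (R OR Q)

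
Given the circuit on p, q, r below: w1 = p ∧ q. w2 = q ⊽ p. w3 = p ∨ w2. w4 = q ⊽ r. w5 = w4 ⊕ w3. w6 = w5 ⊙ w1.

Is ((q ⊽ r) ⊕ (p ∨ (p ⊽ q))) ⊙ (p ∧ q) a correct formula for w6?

w1 = p ∧ q
w2 = q ⊽ p
w3 = p ∨ w2 = p ∨ (q ⊽ p)
w4 = q ⊽ r
w5 = w4 ⊕ w3 = (q ⊽ r) ⊕ (p ∨ (q ⊽ p))
w6 = w5 ⊙ w1 = ((q ⊽ r) ⊕ (p ∨ (q ⊽ p))) ⊙ (p ∧ q)
At p=0, q=0, r=1: circuit gives 0, formula gives 0.
At p=0, q=0, r=0: circuit gives 1, formula gives 1.
Agrees on all 8 inputs.

Yes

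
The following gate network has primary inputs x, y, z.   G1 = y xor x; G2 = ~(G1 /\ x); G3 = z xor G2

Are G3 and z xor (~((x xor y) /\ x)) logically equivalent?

Yes

G1 = y xor x
G2 = ~(G1 /\ x) = ~((y xor x) /\ x)
G3 = z xor G2 = z xor (~((y xor x) /\ x))
At x=0, y=0, z=1: circuit gives 0, formula gives 0.
At x=0, y=0, z=0: circuit gives 1, formula gives 1.
Agrees on all 8 inputs.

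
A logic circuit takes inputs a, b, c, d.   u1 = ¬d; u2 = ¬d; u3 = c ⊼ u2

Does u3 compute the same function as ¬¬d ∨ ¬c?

u2 = ¬d
u3 = c ⊼ u2 = c ⊼ ¬d
At a=0, b=0, c=1, d=0: circuit gives 0, formula gives 0.
At a=0, b=0, c=0, d=0: circuit gives 1, formula gives 1.
Agrees on all 16 inputs.

Yes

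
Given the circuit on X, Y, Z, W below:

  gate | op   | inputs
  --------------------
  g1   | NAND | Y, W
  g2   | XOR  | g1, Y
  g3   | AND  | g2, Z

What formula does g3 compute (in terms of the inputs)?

g1 = Y NAND W
g2 = g1 XOR Y = (Y NAND W) XOR Y
g3 = g2 AND Z = ((Y NAND W) XOR Y) AND Z

((Y NAND W) XOR Y) AND Z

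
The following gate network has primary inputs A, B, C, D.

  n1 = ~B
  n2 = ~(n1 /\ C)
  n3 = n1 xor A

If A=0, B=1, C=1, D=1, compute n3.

0

n1 = ~1 = 0
n3 = 0 xor 0 = 0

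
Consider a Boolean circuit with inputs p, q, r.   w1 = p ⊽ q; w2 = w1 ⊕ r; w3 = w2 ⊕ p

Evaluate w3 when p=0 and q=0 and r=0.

1

w1 = 0 ⊽ 0 = 1
w2 = 1 ⊕ 0 = 1
w3 = 1 ⊕ 0 = 1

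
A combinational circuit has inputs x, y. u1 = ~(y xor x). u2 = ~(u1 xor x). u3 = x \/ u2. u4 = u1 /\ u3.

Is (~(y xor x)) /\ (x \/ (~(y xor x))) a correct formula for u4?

No

u1 = ~(y xor x)
u2 = ~(u1 xor x) = ~((~(y xor x)) xor x)
u3 = x \/ u2 = x \/ (~((~(y xor x)) xor x))
u4 = u1 /\ u3 = (~(y xor x)) /\ (x \/ (~((~(y xor x)) xor x)))
At x=0, y=0: circuit gives 0, formula gives 1.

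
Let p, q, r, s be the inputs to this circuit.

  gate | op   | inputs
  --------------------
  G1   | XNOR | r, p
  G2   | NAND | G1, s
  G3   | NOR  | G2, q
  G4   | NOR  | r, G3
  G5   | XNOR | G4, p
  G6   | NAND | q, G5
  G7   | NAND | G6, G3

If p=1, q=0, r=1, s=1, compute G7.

G1 = 1 XNOR 1 = 1
G2 = 1 NAND 1 = 0
G3 = 0 NOR 0 = 1
G4 = 1 NOR 1 = 0
G5 = 0 XNOR 1 = 0
G6 = 0 NAND 0 = 1
G7 = 1 NAND 1 = 0

0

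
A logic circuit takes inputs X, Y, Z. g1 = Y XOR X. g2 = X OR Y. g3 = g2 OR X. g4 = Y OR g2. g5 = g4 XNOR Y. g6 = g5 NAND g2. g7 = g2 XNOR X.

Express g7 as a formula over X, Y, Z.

g2 = X OR Y
g7 = g2 XNOR X = (X OR Y) XNOR X

(X OR Y) XNOR X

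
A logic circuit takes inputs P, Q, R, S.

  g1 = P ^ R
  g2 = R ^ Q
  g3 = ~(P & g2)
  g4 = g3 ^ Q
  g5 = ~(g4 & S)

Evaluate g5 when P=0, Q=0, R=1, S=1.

g2 = 1 ^ 0 = 1
g3 = ~(0 & 1) = 1
g4 = 1 ^ 0 = 1
g5 = ~(1 & 1) = 0

0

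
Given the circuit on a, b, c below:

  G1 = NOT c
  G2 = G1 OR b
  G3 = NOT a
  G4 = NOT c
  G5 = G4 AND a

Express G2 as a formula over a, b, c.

G1 = NOT c
G2 = G1 OR b = NOT c OR b

NOT c OR b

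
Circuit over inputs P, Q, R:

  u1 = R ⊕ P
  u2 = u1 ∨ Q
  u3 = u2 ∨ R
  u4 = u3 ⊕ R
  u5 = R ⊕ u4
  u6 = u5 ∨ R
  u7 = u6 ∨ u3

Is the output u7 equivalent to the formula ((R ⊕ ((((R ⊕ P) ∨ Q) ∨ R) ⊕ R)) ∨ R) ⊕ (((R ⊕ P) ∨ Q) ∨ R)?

No

u1 = R ⊕ P
u2 = u1 ∨ Q = (R ⊕ P) ∨ Q
u3 = u2 ∨ R = ((R ⊕ P) ∨ Q) ∨ R
u4 = u3 ⊕ R = (((R ⊕ P) ∨ Q) ∨ R) ⊕ R
u5 = R ⊕ u4 = R ⊕ ((((R ⊕ P) ∨ Q) ∨ R) ⊕ R)
u6 = u5 ∨ R = (R ⊕ ((((R ⊕ P) ∨ Q) ∨ R) ⊕ R)) ∨ R
u7 = u6 ∨ u3 = ((R ⊕ ((((R ⊕ P) ∨ Q) ∨ R) ⊕ R)) ∨ R) ∨ (((R ⊕ P) ∨ Q) ∨ R)
At P=0, Q=0, R=1: circuit gives 1, formula gives 0.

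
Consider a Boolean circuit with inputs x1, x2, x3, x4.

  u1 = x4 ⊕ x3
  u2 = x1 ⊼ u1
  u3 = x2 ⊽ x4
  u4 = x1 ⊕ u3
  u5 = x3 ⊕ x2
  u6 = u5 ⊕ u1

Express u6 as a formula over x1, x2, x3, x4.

u1 = x4 ⊕ x3
u5 = x3 ⊕ x2
u6 = u5 ⊕ u1 = (x3 ⊕ x2) ⊕ (x4 ⊕ x3)

(x3 ⊕ x2) ⊕ (x4 ⊕ x3)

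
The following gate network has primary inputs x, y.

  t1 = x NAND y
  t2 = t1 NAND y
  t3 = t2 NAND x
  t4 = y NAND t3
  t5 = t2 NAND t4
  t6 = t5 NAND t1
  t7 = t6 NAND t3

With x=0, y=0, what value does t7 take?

0

t1 = 0 NAND 0 = 1
t2 = 1 NAND 0 = 1
t3 = 1 NAND 0 = 1
t4 = 0 NAND 1 = 1
t5 = 1 NAND 1 = 0
t6 = 0 NAND 1 = 1
t7 = 1 NAND 1 = 0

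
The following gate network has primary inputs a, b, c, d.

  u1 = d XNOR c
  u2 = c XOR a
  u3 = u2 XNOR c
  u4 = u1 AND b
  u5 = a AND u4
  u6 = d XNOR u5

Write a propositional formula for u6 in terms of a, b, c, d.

d XNOR (a AND ((d XNOR c) AND b))

u1 = d XNOR c
u4 = u1 AND b = (d XNOR c) AND b
u5 = a AND u4 = a AND ((d XNOR c) AND b)
u6 = d XNOR u5 = d XNOR (a AND ((d XNOR c) AND b))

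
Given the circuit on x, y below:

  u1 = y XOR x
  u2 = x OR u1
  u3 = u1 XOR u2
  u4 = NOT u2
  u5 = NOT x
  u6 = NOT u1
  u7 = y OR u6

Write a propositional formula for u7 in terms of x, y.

u1 = y XOR x
u6 = NOT u1 = NOT (y XOR x)
u7 = y OR u6 = y OR NOT (y XOR x)

y OR NOT (y XOR x)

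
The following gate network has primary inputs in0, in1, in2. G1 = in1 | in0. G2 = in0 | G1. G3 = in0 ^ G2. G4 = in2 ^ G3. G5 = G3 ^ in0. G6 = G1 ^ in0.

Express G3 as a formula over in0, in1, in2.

G1 = in1 | in0
G2 = in0 | G1 = in0 | (in1 | in0)
G3 = in0 ^ G2 = in0 ^ (in0 | (in1 | in0))

in0 ^ (in0 | (in1 | in0))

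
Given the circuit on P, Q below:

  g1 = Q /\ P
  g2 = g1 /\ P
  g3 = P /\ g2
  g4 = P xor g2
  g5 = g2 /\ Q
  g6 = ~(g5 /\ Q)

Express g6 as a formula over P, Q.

g1 = Q /\ P
g2 = g1 /\ P = (Q /\ P) /\ P
g5 = g2 /\ Q = ((Q /\ P) /\ P) /\ Q
g6 = ~(g5 /\ Q) = ~((((Q /\ P) /\ P) /\ Q) /\ Q)

~((((Q /\ P) /\ P) /\ Q) /\ Q)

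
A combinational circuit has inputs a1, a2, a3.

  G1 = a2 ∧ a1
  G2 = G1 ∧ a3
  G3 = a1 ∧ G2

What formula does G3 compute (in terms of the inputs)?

a1 ∧ ((a2 ∧ a1) ∧ a3)

G1 = a2 ∧ a1
G2 = G1 ∧ a3 = (a2 ∧ a1) ∧ a3
G3 = a1 ∧ G2 = a1 ∧ ((a2 ∧ a1) ∧ a3)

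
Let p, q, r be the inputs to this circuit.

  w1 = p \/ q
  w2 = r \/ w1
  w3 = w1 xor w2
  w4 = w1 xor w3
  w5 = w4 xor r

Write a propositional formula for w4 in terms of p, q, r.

w1 = p \/ q
w2 = r \/ w1 = r \/ (p \/ q)
w3 = w1 xor w2 = (p \/ q) xor (r \/ (p \/ q))
w4 = w1 xor w3 = (p \/ q) xor ((p \/ q) xor (r \/ (p \/ q)))

(p \/ q) xor ((p \/ q) xor (r \/ (p \/ q)))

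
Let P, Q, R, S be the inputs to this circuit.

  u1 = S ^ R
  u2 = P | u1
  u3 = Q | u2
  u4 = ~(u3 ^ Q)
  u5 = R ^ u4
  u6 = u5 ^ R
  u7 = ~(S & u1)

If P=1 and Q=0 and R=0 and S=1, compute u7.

u1 = 1 ^ 0 = 1
u7 = ~(1 & 1) = 0

0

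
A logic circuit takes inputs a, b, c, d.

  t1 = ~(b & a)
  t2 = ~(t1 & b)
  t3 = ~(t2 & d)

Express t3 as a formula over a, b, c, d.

~((~((~(b & a)) & b)) & d)

t1 = ~(b & a)
t2 = ~(t1 & b) = ~((~(b & a)) & b)
t3 = ~(t2 & d) = ~((~((~(b & a)) & b)) & d)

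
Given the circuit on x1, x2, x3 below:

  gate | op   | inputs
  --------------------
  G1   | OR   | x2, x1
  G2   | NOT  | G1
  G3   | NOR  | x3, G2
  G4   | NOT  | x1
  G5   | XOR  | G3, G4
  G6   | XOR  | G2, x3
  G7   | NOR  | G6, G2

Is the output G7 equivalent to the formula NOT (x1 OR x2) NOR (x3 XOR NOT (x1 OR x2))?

G1 = x2 OR x1
G2 = NOT G1 = NOT (x2 OR x1)
G6 = G2 XOR x3 = NOT (x2 OR x1) XOR x3
G7 = G6 NOR G2 = (NOT (x2 OR x1) XOR x3) NOR NOT (x2 OR x1)
At x1=0, x2=0, x3=0: circuit gives 0, formula gives 0.
At x1=0, x2=1, x3=0: circuit gives 1, formula gives 1.
Agrees on all 8 inputs.

Yes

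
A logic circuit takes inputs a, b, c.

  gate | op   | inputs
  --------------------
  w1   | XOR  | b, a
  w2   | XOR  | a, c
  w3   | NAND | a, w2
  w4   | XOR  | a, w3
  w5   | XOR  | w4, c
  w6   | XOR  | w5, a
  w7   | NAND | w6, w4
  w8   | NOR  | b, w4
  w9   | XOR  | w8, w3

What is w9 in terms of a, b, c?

w2 = a XOR c
w3 = a NAND w2 = a NAND (a XOR c)
w4 = a XOR w3 = a XOR (a NAND (a XOR c))
w8 = b NOR w4 = b NOR (a XOR (a NAND (a XOR c)))
w9 = w8 XOR w3 = (b NOR (a XOR (a NAND (a XOR c)))) XOR (a NAND (a XOR c))

(b NOR (a XOR (a NAND (a XOR c)))) XOR (a NAND (a XOR c))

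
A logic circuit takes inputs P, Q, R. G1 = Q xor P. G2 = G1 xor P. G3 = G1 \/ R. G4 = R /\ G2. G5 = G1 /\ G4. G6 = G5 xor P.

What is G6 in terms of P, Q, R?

((Q xor P) /\ (R /\ ((Q xor P) xor P))) xor P

G1 = Q xor P
G2 = G1 xor P = (Q xor P) xor P
G4 = R /\ G2 = R /\ ((Q xor P) xor P)
G5 = G1 /\ G4 = (Q xor P) /\ (R /\ ((Q xor P) xor P))
G6 = G5 xor P = ((Q xor P) /\ (R /\ ((Q xor P) xor P))) xor P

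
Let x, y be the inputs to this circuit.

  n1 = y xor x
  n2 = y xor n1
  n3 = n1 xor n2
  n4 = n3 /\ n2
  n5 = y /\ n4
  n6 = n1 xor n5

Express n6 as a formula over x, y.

(y xor x) xor (y /\ (((y xor x) xor (y xor (y xor x))) /\ (y xor (y xor x))))

n1 = y xor x
n2 = y xor n1 = y xor (y xor x)
n3 = n1 xor n2 = (y xor x) xor (y xor (y xor x))
n4 = n3 /\ n2 = ((y xor x) xor (y xor (y xor x))) /\ (y xor (y xor x))
n5 = y /\ n4 = y /\ (((y xor x) xor (y xor (y xor x))) /\ (y xor (y xor x)))
n6 = n1 xor n5 = (y xor x) xor (y /\ (((y xor x) xor (y xor (y xor x))) /\ (y xor (y xor x))))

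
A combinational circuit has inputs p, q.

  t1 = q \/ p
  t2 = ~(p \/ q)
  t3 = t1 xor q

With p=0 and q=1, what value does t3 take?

t1 = 1 \/ 0 = 1
t3 = 1 xor 1 = 0

0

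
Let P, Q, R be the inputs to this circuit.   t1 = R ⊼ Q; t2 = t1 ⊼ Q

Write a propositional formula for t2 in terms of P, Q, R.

(R ⊼ Q) ⊼ Q

t1 = R ⊼ Q
t2 = t1 ⊼ Q = (R ⊼ Q) ⊼ Q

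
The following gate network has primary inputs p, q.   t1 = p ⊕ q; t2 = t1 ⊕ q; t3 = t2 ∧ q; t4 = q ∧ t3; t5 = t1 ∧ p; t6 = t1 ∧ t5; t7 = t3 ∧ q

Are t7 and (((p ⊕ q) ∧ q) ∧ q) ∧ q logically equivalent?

t1 = p ⊕ q
t2 = t1 ⊕ q = (p ⊕ q) ⊕ q
t3 = t2 ∧ q = ((p ⊕ q) ⊕ q) ∧ q
t7 = t3 ∧ q = (((p ⊕ q) ⊕ q) ∧ q) ∧ q
At p=0, q=1: circuit gives 0, formula gives 1.

No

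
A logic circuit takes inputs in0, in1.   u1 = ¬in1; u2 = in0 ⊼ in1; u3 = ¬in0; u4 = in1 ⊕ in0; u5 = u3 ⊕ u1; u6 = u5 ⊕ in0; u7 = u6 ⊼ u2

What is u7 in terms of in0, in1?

((¬in0 ⊕ ¬in1) ⊕ in0) ⊼ (in0 ⊼ in1)

u1 = ¬in1
u2 = in0 ⊼ in1
u3 = ¬in0
u5 = u3 ⊕ u1 = ¬in0 ⊕ ¬in1
u6 = u5 ⊕ in0 = (¬in0 ⊕ ¬in1) ⊕ in0
u7 = u6 ⊼ u2 = ((¬in0 ⊕ ¬in1) ⊕ in0) ⊼ (in0 ⊼ in1)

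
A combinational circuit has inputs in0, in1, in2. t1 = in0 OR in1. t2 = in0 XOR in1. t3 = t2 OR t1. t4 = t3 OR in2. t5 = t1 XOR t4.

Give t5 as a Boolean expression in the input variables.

(in0 OR in1) XOR (((in0 XOR in1) OR (in0 OR in1)) OR in2)

t1 = in0 OR in1
t2 = in0 XOR in1
t3 = t2 OR t1 = (in0 XOR in1) OR (in0 OR in1)
t4 = t3 OR in2 = ((in0 XOR in1) OR (in0 OR in1)) OR in2
t5 = t1 XOR t4 = (in0 OR in1) XOR (((in0 XOR in1) OR (in0 OR in1)) OR in2)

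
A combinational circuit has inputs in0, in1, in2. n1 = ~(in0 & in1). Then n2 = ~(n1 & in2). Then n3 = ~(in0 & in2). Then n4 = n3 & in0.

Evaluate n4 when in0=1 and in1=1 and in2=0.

1

n3 = ~(1 & 0) = 1
n4 = 1 & 1 = 1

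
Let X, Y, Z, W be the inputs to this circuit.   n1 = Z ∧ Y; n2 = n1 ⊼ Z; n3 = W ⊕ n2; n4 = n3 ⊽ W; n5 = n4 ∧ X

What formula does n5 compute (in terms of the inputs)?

((W ⊕ ((Z ∧ Y) ⊼ Z)) ⊽ W) ∧ X

n1 = Z ∧ Y
n2 = n1 ⊼ Z = (Z ∧ Y) ⊼ Z
n3 = W ⊕ n2 = W ⊕ ((Z ∧ Y) ⊼ Z)
n4 = n3 ⊽ W = (W ⊕ ((Z ∧ Y) ⊼ Z)) ⊽ W
n5 = n4 ∧ X = ((W ⊕ ((Z ∧ Y) ⊼ Z)) ⊽ W) ∧ X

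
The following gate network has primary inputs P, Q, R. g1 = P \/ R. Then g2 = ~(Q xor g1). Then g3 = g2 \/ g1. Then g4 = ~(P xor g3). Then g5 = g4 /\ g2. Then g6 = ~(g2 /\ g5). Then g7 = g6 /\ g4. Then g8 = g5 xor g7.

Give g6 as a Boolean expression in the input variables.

~((~(Q xor (P \/ R))) /\ ((~(P xor ((~(Q xor (P \/ R))) \/ (P \/ R)))) /\ (~(Q xor (P \/ R)))))

g1 = P \/ R
g2 = ~(Q xor g1) = ~(Q xor (P \/ R))
g3 = g2 \/ g1 = (~(Q xor (P \/ R))) \/ (P \/ R)
g4 = ~(P xor g3) = ~(P xor ((~(Q xor (P \/ R))) \/ (P \/ R)))
g5 = g4 /\ g2 = (~(P xor ((~(Q xor (P \/ R))) \/ (P \/ R)))) /\ (~(Q xor (P \/ R)))
g6 = ~(g2 /\ g5) = ~((~(Q xor (P \/ R))) /\ ((~(P xor ((~(Q xor (P \/ R))) \/ (P \/ R)))) /\ (~(Q xor (P \/ R)))))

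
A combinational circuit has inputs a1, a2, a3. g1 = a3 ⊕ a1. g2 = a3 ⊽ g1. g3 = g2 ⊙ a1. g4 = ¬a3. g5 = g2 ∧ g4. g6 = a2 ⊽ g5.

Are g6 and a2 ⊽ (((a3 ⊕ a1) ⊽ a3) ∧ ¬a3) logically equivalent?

Yes

g1 = a3 ⊕ a1
g2 = a3 ⊽ g1 = a3 ⊽ (a3 ⊕ a1)
g4 = ¬a3
g5 = g2 ∧ g4 = (a3 ⊽ (a3 ⊕ a1)) ∧ ¬a3
g6 = a2 ⊽ g5 = a2 ⊽ ((a3 ⊽ (a3 ⊕ a1)) ∧ ¬a3)
At a1=0, a2=0, a3=0: circuit gives 0, formula gives 0.
At a1=0, a2=0, a3=1: circuit gives 1, formula gives 1.
Agrees on all 8 inputs.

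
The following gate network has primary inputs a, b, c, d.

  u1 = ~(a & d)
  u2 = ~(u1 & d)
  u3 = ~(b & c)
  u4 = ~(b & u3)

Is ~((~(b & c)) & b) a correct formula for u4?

Yes

u3 = ~(b & c)
u4 = ~(b & u3) = ~(b & (~(b & c)))
At a=0, b=1, c=0, d=0: circuit gives 0, formula gives 0.
At a=0, b=0, c=0, d=0: circuit gives 1, formula gives 1.
Agrees on all 16 inputs.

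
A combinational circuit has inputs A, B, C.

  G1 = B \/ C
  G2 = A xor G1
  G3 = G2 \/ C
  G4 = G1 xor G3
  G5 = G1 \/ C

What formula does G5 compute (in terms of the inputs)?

(B \/ C) \/ C

G1 = B \/ C
G5 = G1 \/ C = (B \/ C) \/ C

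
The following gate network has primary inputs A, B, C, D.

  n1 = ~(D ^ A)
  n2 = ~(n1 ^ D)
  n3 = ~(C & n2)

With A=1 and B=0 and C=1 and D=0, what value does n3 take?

0

n1 = ~(0 ^ 1) = 0
n2 = ~(0 ^ 0) = 1
n3 = ~(1 & 1) = 0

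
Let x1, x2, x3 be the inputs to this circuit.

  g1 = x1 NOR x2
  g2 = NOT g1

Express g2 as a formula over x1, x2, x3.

g1 = x1 NOR x2
g2 = NOT g1 = NOT (x1 NOR x2)

NOT (x1 NOR x2)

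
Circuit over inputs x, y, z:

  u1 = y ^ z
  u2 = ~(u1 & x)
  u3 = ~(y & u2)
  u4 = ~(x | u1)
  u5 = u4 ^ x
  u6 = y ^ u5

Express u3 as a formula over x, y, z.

~(y & (~((y ^ z) & x)))

u1 = y ^ z
u2 = ~(u1 & x) = ~((y ^ z) & x)
u3 = ~(y & u2) = ~(y & (~((y ^ z) & x)))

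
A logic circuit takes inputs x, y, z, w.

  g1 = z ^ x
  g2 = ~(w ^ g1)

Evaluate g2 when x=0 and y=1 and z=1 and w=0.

g1 = 1 ^ 0 = 1
g2 = ~(0 ^ 1) = 0

0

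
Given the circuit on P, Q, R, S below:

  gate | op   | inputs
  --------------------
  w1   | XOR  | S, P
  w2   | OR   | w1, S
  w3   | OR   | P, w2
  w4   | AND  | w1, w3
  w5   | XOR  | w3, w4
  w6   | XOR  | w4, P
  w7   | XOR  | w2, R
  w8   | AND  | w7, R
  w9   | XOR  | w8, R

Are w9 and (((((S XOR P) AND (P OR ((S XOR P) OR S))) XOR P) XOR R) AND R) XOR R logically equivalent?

No

w1 = S XOR P
w2 = w1 OR S = (S XOR P) OR S
w7 = w2 XOR R = ((S XOR P) OR S) XOR R
w8 = w7 AND R = (((S XOR P) OR S) XOR R) AND R
w9 = w8 XOR R = ((((S XOR P) OR S) XOR R) AND R) XOR R
At P=1, Q=0, R=1, S=0: circuit gives 1, formula gives 0.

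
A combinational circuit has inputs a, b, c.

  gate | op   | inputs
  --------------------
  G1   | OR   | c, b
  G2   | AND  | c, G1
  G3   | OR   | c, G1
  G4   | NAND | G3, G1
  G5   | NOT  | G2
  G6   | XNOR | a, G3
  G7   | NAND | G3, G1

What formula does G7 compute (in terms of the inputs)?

G1 = c OR b
G3 = c OR G1 = c OR (c OR b)
G7 = G3 NAND G1 = (c OR (c OR b)) NAND (c OR b)

(c OR (c OR b)) NAND (c OR b)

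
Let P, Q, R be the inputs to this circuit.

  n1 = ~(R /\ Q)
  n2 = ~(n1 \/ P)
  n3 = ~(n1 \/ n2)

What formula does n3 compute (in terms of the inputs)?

~((~(R /\ Q)) \/ (~((~(R /\ Q)) \/ P)))

n1 = ~(R /\ Q)
n2 = ~(n1 \/ P) = ~((~(R /\ Q)) \/ P)
n3 = ~(n1 \/ n2) = ~((~(R /\ Q)) \/ (~((~(R /\ Q)) \/ P)))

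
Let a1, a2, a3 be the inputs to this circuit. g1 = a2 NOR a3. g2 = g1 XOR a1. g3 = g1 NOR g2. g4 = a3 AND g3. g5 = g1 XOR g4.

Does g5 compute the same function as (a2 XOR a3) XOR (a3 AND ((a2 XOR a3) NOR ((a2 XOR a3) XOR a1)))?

g1 = a2 NOR a3
g2 = g1 XOR a1 = (a2 NOR a3) XOR a1
g3 = g1 NOR g2 = (a2 NOR a3) NOR ((a2 NOR a3) XOR a1)
g4 = a3 AND g3 = a3 AND ((a2 NOR a3) NOR ((a2 NOR a3) XOR a1))
g5 = g1 XOR g4 = (a2 NOR a3) XOR (a3 AND ((a2 NOR a3) NOR ((a2 NOR a3) XOR a1)))
At a1=0, a2=0, a3=0: circuit gives 1, formula gives 0.

No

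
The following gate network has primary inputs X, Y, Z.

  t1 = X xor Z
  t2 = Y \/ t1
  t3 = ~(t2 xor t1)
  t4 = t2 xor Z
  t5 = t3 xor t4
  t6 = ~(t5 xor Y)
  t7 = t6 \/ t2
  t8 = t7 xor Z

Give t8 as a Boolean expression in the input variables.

((~(((~((Y \/ (X xor Z)) xor (X xor Z))) xor ((Y \/ (X xor Z)) xor Z)) xor Y)) \/ (Y \/ (X xor Z))) xor Z

t1 = X xor Z
t2 = Y \/ t1 = Y \/ (X xor Z)
t3 = ~(t2 xor t1) = ~((Y \/ (X xor Z)) xor (X xor Z))
t4 = t2 xor Z = (Y \/ (X xor Z)) xor Z
t5 = t3 xor t4 = (~((Y \/ (X xor Z)) xor (X xor Z))) xor ((Y \/ (X xor Z)) xor Z)
t6 = ~(t5 xor Y) = ~(((~((Y \/ (X xor Z)) xor (X xor Z))) xor ((Y \/ (X xor Z)) xor Z)) xor Y)
t7 = t6 \/ t2 = (~(((~((Y \/ (X xor Z)) xor (X xor Z))) xor ((Y \/ (X xor Z)) xor Z)) xor Y)) \/ (Y \/ (X xor Z))
t8 = t7 xor Z = ((~(((~((Y \/ (X xor Z)) xor (X xor Z))) xor ((Y \/ (X xor Z)) xor Z)) xor Y)) \/ (Y \/ (X xor Z))) xor Z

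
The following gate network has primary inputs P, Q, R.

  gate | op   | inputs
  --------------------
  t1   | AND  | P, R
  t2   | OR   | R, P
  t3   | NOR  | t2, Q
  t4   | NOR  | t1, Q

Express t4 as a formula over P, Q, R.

(P AND R) NOR Q

t1 = P AND R
t4 = t1 NOR Q = (P AND R) NOR Q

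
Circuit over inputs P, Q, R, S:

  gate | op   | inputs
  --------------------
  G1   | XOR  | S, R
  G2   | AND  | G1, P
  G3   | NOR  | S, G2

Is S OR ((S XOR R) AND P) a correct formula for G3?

No

G1 = S XOR R
G2 = G1 AND P = (S XOR R) AND P
G3 = S NOR G2 = S NOR ((S XOR R) AND P)
At P=0, Q=0, R=0, S=0: circuit gives 1, formula gives 0.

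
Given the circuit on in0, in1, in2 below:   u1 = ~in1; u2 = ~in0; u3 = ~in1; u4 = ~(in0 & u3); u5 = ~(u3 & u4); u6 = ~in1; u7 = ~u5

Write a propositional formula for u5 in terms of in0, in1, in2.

~(~in1 & (~(in0 & ~in1)))

u3 = ~in1
u4 = ~(in0 & u3) = ~(in0 & ~in1)
u5 = ~(u3 & u4) = ~(~in1 & (~(in0 & ~in1)))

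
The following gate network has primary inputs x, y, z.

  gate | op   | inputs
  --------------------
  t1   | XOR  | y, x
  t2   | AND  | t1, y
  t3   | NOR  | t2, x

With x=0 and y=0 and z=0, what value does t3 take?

t1 = 0 XOR 0 = 0
t2 = 0 AND 0 = 0
t3 = 0 NOR 0 = 1

1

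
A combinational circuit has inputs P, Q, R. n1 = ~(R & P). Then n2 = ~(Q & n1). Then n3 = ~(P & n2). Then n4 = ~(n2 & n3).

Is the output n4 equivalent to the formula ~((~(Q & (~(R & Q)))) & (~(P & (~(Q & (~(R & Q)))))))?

n1 = ~(R & P)
n2 = ~(Q & n1) = ~(Q & (~(R & P)))
n3 = ~(P & n2) = ~(P & (~(Q & (~(R & P)))))
n4 = ~(n2 & n3) = ~((~(Q & (~(R & P)))) & (~(P & (~(Q & (~(R & P)))))))
At P=0, Q=1, R=1: circuit gives 1, formula gives 0.

No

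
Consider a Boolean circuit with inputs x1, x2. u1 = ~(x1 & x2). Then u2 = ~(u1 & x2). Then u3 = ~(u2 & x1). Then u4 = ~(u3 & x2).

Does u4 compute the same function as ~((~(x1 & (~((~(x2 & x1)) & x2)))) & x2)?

u1 = ~(x1 & x2)
u2 = ~(u1 & x2) = ~((~(x1 & x2)) & x2)
u3 = ~(u2 & x1) = ~((~((~(x1 & x2)) & x2)) & x1)
u4 = ~(u3 & x2) = ~((~((~((~(x1 & x2)) & x2)) & x1)) & x2)
At x1=0, x2=1: circuit gives 0, formula gives 0.
At x1=0, x2=0: circuit gives 1, formula gives 1.
Agrees on all 4 inputs.

Yes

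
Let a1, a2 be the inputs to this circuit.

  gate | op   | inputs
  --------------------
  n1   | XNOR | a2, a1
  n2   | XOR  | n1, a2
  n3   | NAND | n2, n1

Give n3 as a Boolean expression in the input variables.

((a2 XNOR a1) XOR a2) NAND (a2 XNOR a1)

n1 = a2 XNOR a1
n2 = n1 XOR a2 = (a2 XNOR a1) XOR a2
n3 = n2 NAND n1 = ((a2 XNOR a1) XOR a2) NAND (a2 XNOR a1)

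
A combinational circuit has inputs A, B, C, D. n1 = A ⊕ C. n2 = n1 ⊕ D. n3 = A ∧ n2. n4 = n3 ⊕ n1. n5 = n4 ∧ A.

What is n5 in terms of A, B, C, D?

((A ∧ ((A ⊕ C) ⊕ D)) ⊕ (A ⊕ C)) ∧ A

n1 = A ⊕ C
n2 = n1 ⊕ D = (A ⊕ C) ⊕ D
n3 = A ∧ n2 = A ∧ ((A ⊕ C) ⊕ D)
n4 = n3 ⊕ n1 = (A ∧ ((A ⊕ C) ⊕ D)) ⊕ (A ⊕ C)
n5 = n4 ∧ A = ((A ∧ ((A ⊕ C) ⊕ D)) ⊕ (A ⊕ C)) ∧ A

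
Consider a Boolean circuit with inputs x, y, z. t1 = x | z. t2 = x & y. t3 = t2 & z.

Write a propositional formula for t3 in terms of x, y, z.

t2 = x & y
t3 = t2 & z = (x & y) & z

(x & y) & z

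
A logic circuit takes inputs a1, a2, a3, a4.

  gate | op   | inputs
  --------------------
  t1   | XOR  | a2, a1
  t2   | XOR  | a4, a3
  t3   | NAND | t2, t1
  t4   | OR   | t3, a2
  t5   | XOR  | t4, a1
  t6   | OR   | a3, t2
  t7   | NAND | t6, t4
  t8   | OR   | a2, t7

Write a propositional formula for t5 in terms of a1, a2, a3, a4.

(((a4 XOR a3) NAND (a2 XOR a1)) OR a2) XOR a1

t1 = a2 XOR a1
t2 = a4 XOR a3
t3 = t2 NAND t1 = (a4 XOR a3) NAND (a2 XOR a1)
t4 = t3 OR a2 = ((a4 XOR a3) NAND (a2 XOR a1)) OR a2
t5 = t4 XOR a1 = (((a4 XOR a3) NAND (a2 XOR a1)) OR a2) XOR a1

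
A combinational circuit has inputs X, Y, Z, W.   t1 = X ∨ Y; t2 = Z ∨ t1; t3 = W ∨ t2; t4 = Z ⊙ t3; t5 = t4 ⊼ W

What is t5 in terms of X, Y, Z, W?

(Z ⊙ (W ∨ (Z ∨ (X ∨ Y)))) ⊼ W

t1 = X ∨ Y
t2 = Z ∨ t1 = Z ∨ (X ∨ Y)
t3 = W ∨ t2 = W ∨ (Z ∨ (X ∨ Y))
t4 = Z ⊙ t3 = Z ⊙ (W ∨ (Z ∨ (X ∨ Y)))
t5 = t4 ⊼ W = (Z ⊙ (W ∨ (Z ∨ (X ∨ Y)))) ⊼ W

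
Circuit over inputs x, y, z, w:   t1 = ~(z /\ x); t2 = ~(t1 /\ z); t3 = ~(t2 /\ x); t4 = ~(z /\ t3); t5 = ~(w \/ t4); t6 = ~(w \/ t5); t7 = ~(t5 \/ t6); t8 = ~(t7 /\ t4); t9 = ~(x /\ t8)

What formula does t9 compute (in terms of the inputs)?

t1 = ~(z /\ x)
t2 = ~(t1 /\ z) = ~((~(z /\ x)) /\ z)
t3 = ~(t2 /\ x) = ~((~((~(z /\ x)) /\ z)) /\ x)
t4 = ~(z /\ t3) = ~(z /\ (~((~((~(z /\ x)) /\ z)) /\ x)))
t5 = ~(w \/ t4) = ~(w \/ (~(z /\ (~((~((~(z /\ x)) /\ z)) /\ x)))))
t6 = ~(w \/ t5) = ~(w \/ (~(w \/ (~(z /\ (~((~((~(z /\ x)) /\ z)) /\ x)))))))
t7 = ~(t5 \/ t6) = ~((~(w \/ (~(z /\ (~((~((~(z /\ x)) /\ z)) /\ x)))))) \/ (~(w \/ (~(w \/ (~(z /\ (~((~((~(z /\ x)) /\ z)) /\ x)))))))))
t8 = ~(t7 /\ t4) = ~((~((~(w \/ (~(z /\ (~((~((~(z /\ x)) /\ z)) /\ x)))))) \/ (~(w \/ (~(w \/ (~(z /\ (~((~((~(z /\ x)) /\ z)) /\ x)))))))))) /\ (~(z /\ (~((~((~(z /\ x)) /\ z)) /\ x)))))
t9 = ~(x /\ t8) = ~(x /\ (~((~((~(w \/ (~(z /\ (~((~((~(z /\ x)) /\ z)) /\ x)))))) \/ (~(w \/ (~(w \/ (~(z /\ (~((~((~(z /\ x)) /\ z)) /\ x)))))))))) /\ (~(z /\ (~((~((~(z /\ x)) /\ z)) /\ x)))))))

~(x /\ (~((~((~(w \/ (~(z /\ (~((~((~(z /\ x)) /\ z)) /\ x)))))) \/ (~(w \/ (~(w \/ (~(z /\ (~((~((~(z /\ x)) /\ z)) /\ x)))))))))) /\ (~(z /\ (~((~((~(z /\ x)) /\ z)) /\ x)))))))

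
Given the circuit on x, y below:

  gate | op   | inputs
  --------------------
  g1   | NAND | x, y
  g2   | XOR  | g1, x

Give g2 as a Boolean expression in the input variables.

g1 = x NAND y
g2 = g1 XOR x = (x NAND y) XOR x

(x NAND y) XOR x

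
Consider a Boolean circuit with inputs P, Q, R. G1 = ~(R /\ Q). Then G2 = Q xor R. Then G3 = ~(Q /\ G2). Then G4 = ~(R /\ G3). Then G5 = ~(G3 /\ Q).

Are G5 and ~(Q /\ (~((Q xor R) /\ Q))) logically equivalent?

G2 = Q xor R
G3 = ~(Q /\ G2) = ~(Q /\ (Q xor R))
G5 = ~(G3 /\ Q) = ~((~(Q /\ (Q xor R))) /\ Q)
At P=0, Q=1, R=1: circuit gives 0, formula gives 0.
At P=0, Q=0, R=0: circuit gives 1, formula gives 1.
Agrees on all 8 inputs.

Yes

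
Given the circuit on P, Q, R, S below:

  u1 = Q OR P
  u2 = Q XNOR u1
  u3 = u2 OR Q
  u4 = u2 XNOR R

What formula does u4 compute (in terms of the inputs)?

(Q XNOR (Q OR P)) XNOR R

u1 = Q OR P
u2 = Q XNOR u1 = Q XNOR (Q OR P)
u4 = u2 XNOR R = (Q XNOR (Q OR P)) XNOR R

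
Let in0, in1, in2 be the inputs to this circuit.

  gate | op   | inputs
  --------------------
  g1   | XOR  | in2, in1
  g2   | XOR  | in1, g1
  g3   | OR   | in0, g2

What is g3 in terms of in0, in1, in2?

g1 = in2 XOR in1
g2 = in1 XOR g1 = in1 XOR (in2 XOR in1)
g3 = in0 OR g2 = in0 OR (in1 XOR (in2 XOR in1))

in0 OR (in1 XOR (in2 XOR in1))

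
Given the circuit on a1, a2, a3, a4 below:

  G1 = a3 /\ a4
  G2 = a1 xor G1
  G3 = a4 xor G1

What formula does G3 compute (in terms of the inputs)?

G1 = a3 /\ a4
G3 = a4 xor G1 = a4 xor (a3 /\ a4)

a4 xor (a3 /\ a4)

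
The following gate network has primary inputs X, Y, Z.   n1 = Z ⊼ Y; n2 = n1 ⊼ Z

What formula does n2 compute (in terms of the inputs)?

n1 = Z ⊼ Y
n2 = n1 ⊼ Z = (Z ⊼ Y) ⊼ Z

(Z ⊼ Y) ⊼ Z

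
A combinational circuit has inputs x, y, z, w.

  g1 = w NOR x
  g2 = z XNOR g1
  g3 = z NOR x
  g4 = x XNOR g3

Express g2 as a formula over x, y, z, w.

g1 = w NOR x
g2 = z XNOR g1 = z XNOR (w NOR x)

z XNOR (w NOR x)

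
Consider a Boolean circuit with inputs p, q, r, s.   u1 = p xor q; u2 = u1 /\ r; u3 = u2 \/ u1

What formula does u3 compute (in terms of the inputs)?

u1 = p xor q
u2 = u1 /\ r = (p xor q) /\ r
u3 = u2 \/ u1 = ((p xor q) /\ r) \/ (p xor q)

((p xor q) /\ r) \/ (p xor q)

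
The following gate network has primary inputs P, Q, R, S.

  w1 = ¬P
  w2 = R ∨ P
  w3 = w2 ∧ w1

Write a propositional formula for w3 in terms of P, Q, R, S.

(R ∨ P) ∧ ¬P

w1 = ¬P
w2 = R ∨ P
w3 = w2 ∧ w1 = (R ∨ P) ∧ ¬P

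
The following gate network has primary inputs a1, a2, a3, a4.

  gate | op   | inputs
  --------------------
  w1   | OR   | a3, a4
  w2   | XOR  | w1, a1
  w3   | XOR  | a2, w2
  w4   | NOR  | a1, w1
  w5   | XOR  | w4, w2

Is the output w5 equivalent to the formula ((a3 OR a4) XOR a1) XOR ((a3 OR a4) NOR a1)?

Yes

w1 = a3 OR a4
w2 = w1 XOR a1 = (a3 OR a4) XOR a1
w4 = a1 NOR w1 = a1 NOR (a3 OR a4)
w5 = w4 XOR w2 = (a1 NOR (a3 OR a4)) XOR ((a3 OR a4) XOR a1)
At a1=1, a2=0, a3=0, a4=1: circuit gives 0, formula gives 0.
At a1=0, a2=0, a3=0, a4=0: circuit gives 1, formula gives 1.
Agrees on all 16 inputs.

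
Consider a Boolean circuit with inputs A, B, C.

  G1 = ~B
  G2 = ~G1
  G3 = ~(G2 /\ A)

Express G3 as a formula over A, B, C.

G1 = ~B
G2 = ~G1 = ~~B
G3 = ~(G2 /\ A) = ~(~~B /\ A)

~(~~B /\ A)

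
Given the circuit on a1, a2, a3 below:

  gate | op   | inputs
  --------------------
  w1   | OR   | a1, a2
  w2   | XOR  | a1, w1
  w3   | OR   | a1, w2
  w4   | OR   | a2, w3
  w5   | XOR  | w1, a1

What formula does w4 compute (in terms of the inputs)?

a2 OR (a1 OR (a1 XOR (a1 OR a2)))

w1 = a1 OR a2
w2 = a1 XOR w1 = a1 XOR (a1 OR a2)
w3 = a1 OR w2 = a1 OR (a1 XOR (a1 OR a2))
w4 = a2 OR w3 = a2 OR (a1 OR (a1 XOR (a1 OR a2)))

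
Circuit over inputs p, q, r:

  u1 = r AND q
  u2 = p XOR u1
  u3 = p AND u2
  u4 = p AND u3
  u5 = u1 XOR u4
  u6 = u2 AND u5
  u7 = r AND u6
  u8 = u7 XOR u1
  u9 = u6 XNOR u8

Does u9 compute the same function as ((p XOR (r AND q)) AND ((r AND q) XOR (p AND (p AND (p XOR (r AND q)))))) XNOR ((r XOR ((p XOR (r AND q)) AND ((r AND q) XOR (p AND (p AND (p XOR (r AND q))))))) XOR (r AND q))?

u1 = r AND q
u2 = p XOR u1 = p XOR (r AND q)
u3 = p AND u2 = p AND (p XOR (r AND q))
u4 = p AND u3 = p AND (p AND (p XOR (r AND q)))
u5 = u1 XOR u4 = (r AND q) XOR (p AND (p AND (p XOR (r AND q))))
u6 = u2 AND u5 = (p XOR (r AND q)) AND ((r AND q) XOR (p AND (p AND (p XOR (r AND q)))))
u7 = r AND u6 = r AND ((p XOR (r AND q)) AND ((r AND q) XOR (p AND (p AND (p XOR (r AND q))))))
u8 = u7 XOR u1 = (r AND ((p XOR (r AND q)) AND ((r AND q) XOR (p AND (p AND (p XOR (r AND q))))))) XOR (r AND q)
u9 = u6 XNOR u8 = ((p XOR (r AND q)) AND ((r AND q) XOR (p AND (p AND (p XOR (r AND q)))))) XNOR ((r AND ((p XOR (r AND q)) AND ((r AND q) XOR (p AND (p AND (p XOR (r AND q))))))) XOR (r AND q))
At p=0, q=0, r=1: circuit gives 1, formula gives 0.

No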